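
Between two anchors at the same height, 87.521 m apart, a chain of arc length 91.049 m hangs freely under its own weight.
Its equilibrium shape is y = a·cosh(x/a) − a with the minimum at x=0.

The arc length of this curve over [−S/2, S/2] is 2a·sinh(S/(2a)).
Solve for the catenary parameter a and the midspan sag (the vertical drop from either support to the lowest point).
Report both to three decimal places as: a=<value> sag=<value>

seed: a₀ = √(S³/(24(L−S))) = √(87.521³/(24·3.528)) = 88.981249
iter 1: u=0.491795  f(a)=+4.291e-02  f'(a)=-8.123e-02  a ← 88.981249 − (+4.291e-02/-8.123e-02) = 89.509500
iter 2: u=0.488892  f(a)=+3.851e-04  f'(a)=-7.978e-02  a ← 89.509500 − (+3.851e-04/-7.978e-02) = 89.514327
iter 3: u=0.488866  f(a)=+3.165e-08  f'(a)=-7.977e-02  a ← 89.514327 − (+3.165e-08/-7.977e-02) = 89.514328
iter 4: u=0.488866  f(a)=-1.421e-14  f'(a)=-7.977e-02  a ← 89.514328 − (-1.421e-14/-7.977e-02) = 89.514328
converged: |Δa| < 1e-12 after 4 iterations
sag = a·(cosh(S/(2a)) − 1) = 89.514328·(cosh(0.488866) − 1) = 10.911242
T_max/T_min = cosh(S/(2a)) = 1.121894

a=89.514 sag=10.911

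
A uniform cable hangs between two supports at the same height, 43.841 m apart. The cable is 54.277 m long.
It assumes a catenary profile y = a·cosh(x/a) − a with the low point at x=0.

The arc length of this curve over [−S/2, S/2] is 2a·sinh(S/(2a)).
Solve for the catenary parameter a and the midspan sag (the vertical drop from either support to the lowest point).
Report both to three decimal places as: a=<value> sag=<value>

seed: a₀ = √(S³/(24(L−S))) = √(43.841³/(24·10.436)) = 18.342056
iter 1: u=1.195095  f(a)=+7.711e-01  f'(a)=-1.309e+00  a ← 18.342056 − (+7.711e-01/-1.309e+00) = 18.931157
iter 2: u=1.157906  f(a)=+3.871e-02  f'(a)=-1.181e+00  a ← 18.931157 − (+3.871e-02/-1.181e+00) = 18.963945
iter 3: u=1.155904  f(a)=+1.089e-04  f'(a)=-1.174e+00  a ← 18.963945 − (+1.089e-04/-1.174e+00) = 18.964038
iter 4: u=1.155898  f(a)=+8.684e-10  f'(a)=-1.174e+00  a ← 18.964038 − (+8.684e-10/-1.174e+00) = 18.964038
iter 5: u=1.155898  f(a)=+0.000e+00  f'(a)=-1.174e+00  a ← 18.964038 − (+0.000e+00/-1.174e+00) = 18.964038
converged: |Δa| < 1e-12 after 5 iterations
sag = a·(cosh(S/(2a)) − 1) = 18.964038·(cosh(1.155898) − 1) = 14.143860
T_max/T_min = cosh(S/(2a)) = 1.745825

a=18.964 sag=14.144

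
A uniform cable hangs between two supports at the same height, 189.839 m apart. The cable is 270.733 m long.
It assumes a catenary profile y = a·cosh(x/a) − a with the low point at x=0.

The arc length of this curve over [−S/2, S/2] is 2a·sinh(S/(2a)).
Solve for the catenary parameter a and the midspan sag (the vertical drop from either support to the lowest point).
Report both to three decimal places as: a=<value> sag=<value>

a=62.837 sag=86.403

seed: a₀ = √(S³/(24(L−S))) = √(189.839³/(24·80.894)) = 59.362800
iter 1: u=1.598973  f(a)=+1.099e+01  f'(a)=-3.489e+00  a ← 59.362800 − (+1.099e+01/-3.489e+00) = 62.513759
iter 2: u=1.518378  f(a)=+9.360e-01  f'(a)=-2.918e+00  a ← 62.513759 − (+9.360e-01/-2.918e+00) = 62.834518
iter 3: u=1.510627  f(a)=+8.179e-03  f'(a)=-2.867e+00  a ← 62.834518 − (+8.179e-03/-2.867e+00) = 62.837371
iter 4: u=1.510558  f(a)=+6.367e-07  f'(a)=-2.867e+00  a ← 62.837371 − (+6.367e-07/-2.867e+00) = 62.837371
iter 5: u=1.510558  f(a)=+0.000e+00  f'(a)=-2.867e+00  a ← 62.837371 − (+0.000e+00/-2.867e+00) = 62.837371
converged: |Δa| < 1e-12 after 5 iterations
sag = a·(cosh(S/(2a)) − 1) = 62.837371·(cosh(1.510558) − 1) = 86.402786
T_max/T_min = cosh(S/(2a)) = 2.375022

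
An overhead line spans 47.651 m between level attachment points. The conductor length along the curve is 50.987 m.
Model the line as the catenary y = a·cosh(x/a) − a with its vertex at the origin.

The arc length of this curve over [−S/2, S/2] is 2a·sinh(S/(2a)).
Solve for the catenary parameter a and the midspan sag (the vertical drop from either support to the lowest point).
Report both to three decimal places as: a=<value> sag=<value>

a=37.141 sag=7.908

seed: a₀ = √(S³/(24(L−S))) = √(47.651³/(24·3.336)) = 36.761175
iter 1: u=0.648116  f(a)=+7.077e-02  f'(a)=-1.892e-01  a ← 36.761175 − (+7.077e-02/-1.892e-01) = 37.135154
iter 2: u=0.641589  f(a)=+1.094e-03  f'(a)=-1.834e-01  a ← 37.135154 − (+1.094e-03/-1.834e-01) = 37.141121
iter 3: u=0.641486  f(a)=+2.709e-07  f'(a)=-1.833e-01  a ← 37.141121 − (+2.709e-07/-1.833e-01) = 37.141123
iter 4: u=0.641486  f(a)=+1.421e-14  f'(a)=-1.833e-01  a ← 37.141123 − (+1.421e-14/-1.833e-01) = 37.141123
converged: |Δa| < 1e-12 after 4 iterations
sag = a·(cosh(S/(2a)) − 1) = 37.141123·(cosh(0.641486) − 1) = 7.907535
T_max/T_min = cosh(S/(2a)) = 1.212905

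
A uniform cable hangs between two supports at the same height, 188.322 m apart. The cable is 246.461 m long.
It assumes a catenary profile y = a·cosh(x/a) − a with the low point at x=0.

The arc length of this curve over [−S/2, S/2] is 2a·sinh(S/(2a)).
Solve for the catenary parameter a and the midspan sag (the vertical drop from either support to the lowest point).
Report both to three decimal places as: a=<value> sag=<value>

seed: a₀ = √(S³/(24(L−S))) = √(188.322³/(24·58.139)) = 69.185039
iter 1: u=1.361002  f(a)=+5.628e+00  f'(a)=-2.013e+00  a ← 69.185039 − (+5.628e+00/-2.013e+00) = 71.980585
iter 2: u=1.308144  f(a)=+3.591e-01  f'(a)=-1.764e+00  a ← 71.980585 − (+3.591e-01/-1.764e+00) = 72.184180
iter 3: u=1.304455  f(a)=+1.682e-03  f'(a)=-1.747e+00  a ← 72.184180 − (+1.682e-03/-1.747e+00) = 72.185143
iter 4: u=1.304437  f(a)=+3.730e-08  f'(a)=-1.747e+00  a ← 72.185143 − (+3.730e-08/-1.747e+00) = 72.185143
iter 5: u=1.304437  f(a)=+0.000e+00  f'(a)=-1.747e+00  a ← 72.185143 − (+0.000e+00/-1.747e+00) = 72.185143
converged: |Δa| < 1e-12 after 5 iterations
sag = a·(cosh(S/(2a)) − 1) = 72.185143·(cosh(1.304437) − 1) = 70.631001
T_max/T_min = cosh(S/(2a)) = 1.978470

a=72.185 sag=70.631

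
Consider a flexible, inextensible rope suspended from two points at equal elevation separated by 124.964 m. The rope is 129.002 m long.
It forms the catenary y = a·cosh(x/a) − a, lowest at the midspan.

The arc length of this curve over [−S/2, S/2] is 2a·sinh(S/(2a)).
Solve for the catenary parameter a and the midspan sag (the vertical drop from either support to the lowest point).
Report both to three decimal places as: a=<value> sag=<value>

seed: a₀ = √(S³/(24(L−S))) = √(124.964³/(24·4.038)) = 141.902027
iter 1: u=0.440318  f(a)=+3.933e-02  f'(a)=-5.802e-02  a ← 141.902027 − (+3.933e-02/-5.802e-02) = 142.579778
iter 2: u=0.438225  f(a)=+2.835e-04  f'(a)=-5.719e-02  a ← 142.579778 − (+2.835e-04/-5.719e-02) = 142.584735
iter 3: u=0.438210  f(a)=+1.498e-08  f'(a)=-5.718e-02  a ← 142.584735 − (+1.498e-08/-5.718e-02) = 142.584735
iter 4: u=0.438210  f(a)=+0.000e+00  f'(a)=-5.718e-02  a ← 142.584735 − (+0.000e+00/-5.718e-02) = 142.584735
converged: |Δa| < 1e-12 after 4 iterations
sag = a·(cosh(S/(2a)) − 1) = 142.584735·(cosh(0.438210) − 1) = 13.910586
T_max/T_min = cosh(S/(2a)) = 1.097560

a=142.585 sag=13.911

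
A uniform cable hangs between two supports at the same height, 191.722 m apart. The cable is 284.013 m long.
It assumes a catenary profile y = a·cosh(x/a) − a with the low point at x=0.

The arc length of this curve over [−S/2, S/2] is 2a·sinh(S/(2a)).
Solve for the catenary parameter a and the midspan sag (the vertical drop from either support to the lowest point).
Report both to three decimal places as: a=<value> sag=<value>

seed: a₀ = √(S³/(24(L−S))) = √(191.722³/(24·92.291)) = 56.405653
iter 1: u=1.699493  f(a)=+1.428e+01  f'(a)=-4.320e+00  a ← 56.405653 − (+1.428e+01/-4.320e+00) = 59.711420
iter 2: u=1.605405  f(a)=+1.352e+00  f'(a)=-3.538e+00  a ← 59.711420 − (+1.352e+00/-3.538e+00) = 60.093515
iter 3: u=1.595197  f(a)=+1.491e-02  f'(a)=-3.460e+00  a ← 60.093515 − (+1.491e-02/-3.460e+00) = 60.097823
iter 4: u=1.595083  f(a)=+1.857e-06  f'(a)=-3.460e+00  a ← 60.097823 − (+1.857e-06/-3.460e+00) = 60.097824
iter 5: u=1.595083  f(a)=+5.684e-14  f'(a)=-3.460e+00  a ← 60.097824 − (+5.684e-14/-3.460e+00) = 60.097824
converged: |Δa| < 1e-12 after 5 iterations
sag = a·(cosh(S/(2a)) − 1) = 60.097824·(cosh(1.595083) − 1) = 94.102029
T_max/T_min = cosh(S/(2a)) = 2.565814

a=60.098 sag=94.102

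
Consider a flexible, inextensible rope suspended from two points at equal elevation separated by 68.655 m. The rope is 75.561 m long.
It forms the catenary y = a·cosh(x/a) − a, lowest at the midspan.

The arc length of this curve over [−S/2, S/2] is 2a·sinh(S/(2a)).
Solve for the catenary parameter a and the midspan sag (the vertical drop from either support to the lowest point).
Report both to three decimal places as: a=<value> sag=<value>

seed: a₀ = √(S³/(24(L−S))) = √(68.655³/(24·6.906)) = 44.186474
iter 1: u=0.776878  f(a)=+2.114e-01  f'(a)=-3.319e-01  a ← 44.186474 − (+2.114e-01/-3.319e-01) = 44.823554
iter 2: u=0.765836  f(a)=+4.659e-03  f'(a)=-3.174e-01  a ← 44.823554 − (+4.659e-03/-3.174e-01) = 44.838235
iter 3: u=0.765585  f(a)=+2.376e-06  f'(a)=-3.171e-01  a ← 44.838235 − (+2.376e-06/-3.171e-01) = 44.838242
iter 4: u=0.765585  f(a)=+6.111e-13  f'(a)=-3.171e-01  a ← 44.838242 − (+6.111e-13/-3.171e-01) = 44.838242
converged: |Δa| < 1e-12 after 4 iterations
sag = a·(cosh(S/(2a)) − 1) = 44.838242·(cosh(0.765585) − 1) = 13.794804
T_max/T_min = cosh(S/(2a)) = 1.307657

a=44.838 sag=13.795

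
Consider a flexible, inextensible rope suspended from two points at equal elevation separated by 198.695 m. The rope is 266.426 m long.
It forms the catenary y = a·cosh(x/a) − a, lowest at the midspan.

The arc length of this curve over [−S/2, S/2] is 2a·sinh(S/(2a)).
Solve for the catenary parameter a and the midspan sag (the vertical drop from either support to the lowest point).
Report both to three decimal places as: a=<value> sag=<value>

a=72.773 sag=79.022

seed: a₀ = √(S³/(24(L−S))) = √(198.695³/(24·67.731)) = 69.467400
iter 1: u=1.430131  f(a)=+7.273e+00  f'(a)=-2.379e+00  a ← 69.467400 − (+7.273e+00/-2.379e+00) = 72.524641
iter 2: u=1.369845  f(a)=+5.077e-01  f'(a)=-2.058e+00  a ← 72.524641 − (+5.077e-01/-2.058e+00) = 72.771402
iter 3: u=1.365200  f(a)=+2.884e-03  f'(a)=-2.034e+00  a ← 72.771402 − (+2.884e-03/-2.034e+00) = 72.772820
iter 4: u=1.365173  f(a)=+9.426e-08  f'(a)=-2.034e+00  a ← 72.772820 − (+9.426e-08/-2.034e+00) = 72.772820
iter 5: u=1.365173  f(a)=+0.000e+00  f'(a)=-2.034e+00  a ← 72.772820 − (+0.000e+00/-2.034e+00) = 72.772820
converged: |Δa| < 1e-12 after 5 iterations
sag = a·(cosh(S/(2a)) − 1) = 72.772820·(cosh(1.365173) − 1) = 79.021734
T_max/T_min = cosh(S/(2a)) = 2.085869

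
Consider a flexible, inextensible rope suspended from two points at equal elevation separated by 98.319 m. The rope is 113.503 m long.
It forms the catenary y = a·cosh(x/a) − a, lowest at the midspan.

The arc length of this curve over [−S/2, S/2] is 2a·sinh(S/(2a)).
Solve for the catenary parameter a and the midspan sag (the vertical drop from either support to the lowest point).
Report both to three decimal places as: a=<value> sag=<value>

a=52.212 sag=24.904

seed: a₀ = √(S³/(24(L−S))) = √(98.319³/(24·15.184)) = 51.069013
iter 1: u=0.962609  f(a)=+7.192e-01  f'(a)=-6.516e-01  a ← 51.069013 − (+7.192e-01/-6.516e-01) = 52.172767
iter 2: u=0.942244  f(a)=+2.398e-02  f'(a)=-6.088e-01  a ← 52.172767 − (+2.398e-02/-6.088e-01) = 52.212152
iter 3: u=0.941534  f(a)=+2.869e-05  f'(a)=-6.074e-01  a ← 52.212152 − (+2.869e-05/-6.074e-01) = 52.212199
iter 4: u=0.941533  f(a)=+4.115e-11  f'(a)=-6.074e-01  a ← 52.212199 − (+4.115e-11/-6.074e-01) = 52.212199
iter 5: u=0.941533  f(a)=+1.421e-14  f'(a)=-6.074e-01  a ← 52.212199 − (+1.421e-14/-6.074e-01) = 52.212199
converged: |Δa| < 1e-12 after 5 iterations
sag = a·(cosh(S/(2a)) − 1) = 52.212199·(cosh(0.941533) − 1) = 24.903600
T_max/T_min = cosh(S/(2a)) = 1.476969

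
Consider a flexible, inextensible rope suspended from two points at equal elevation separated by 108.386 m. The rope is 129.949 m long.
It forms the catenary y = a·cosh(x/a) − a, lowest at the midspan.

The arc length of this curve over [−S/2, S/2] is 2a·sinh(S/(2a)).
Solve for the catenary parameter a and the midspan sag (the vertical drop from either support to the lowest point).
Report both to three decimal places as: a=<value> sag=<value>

seed: a₀ = √(S³/(24(L−S))) = √(108.386³/(24·21.563)) = 49.602044
iter 1: u=1.092556  f(a)=+1.324e+00  f'(a)=-9.777e-01  a ← 49.602044 − (+1.324e+00/-9.777e-01) = 50.956335
iter 2: u=1.063518  f(a)=+5.617e-02  f'(a)=-8.964e-01  a ← 50.956335 − (+5.617e-02/-8.964e-01) = 51.018995
iter 3: u=1.062212  f(a)=+1.110e-04  f'(a)=-8.929e-01  a ← 51.018995 − (+1.110e-04/-8.929e-01) = 51.019120
iter 4: u=1.062210  f(a)=+4.351e-10  f'(a)=-8.928e-01  a ← 51.019120 − (+4.351e-10/-8.928e-01) = 51.019120
iter 5: u=1.062210  f(a)=+0.000e+00  f'(a)=-8.928e-01  a ← 51.019120 − (+0.000e+00/-8.928e-01) = 51.019120
converged: |Δa| < 1e-12 after 5 iterations
sag = a·(cosh(S/(2a)) − 1) = 51.019120·(cosh(1.062210) − 1) = 31.592237
T_max/T_min = cosh(S/(2a)) = 1.619223

a=51.019 sag=31.592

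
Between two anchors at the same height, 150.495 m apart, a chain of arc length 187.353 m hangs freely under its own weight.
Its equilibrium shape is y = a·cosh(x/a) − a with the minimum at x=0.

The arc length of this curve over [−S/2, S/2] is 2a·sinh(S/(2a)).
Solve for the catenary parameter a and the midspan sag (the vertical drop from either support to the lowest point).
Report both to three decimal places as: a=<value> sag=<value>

a=64.237 sag=49.349

seed: a₀ = √(S³/(24(L−S))) = √(150.495³/(24·36.858)) = 62.074267
iter 1: u=1.212217  f(a)=+2.805e+00  f'(a)=-1.371e+00  a ← 62.074267 − (+2.805e+00/-1.371e+00) = 64.119380
iter 2: u=1.173553  f(a)=+1.446e-01  f'(a)=-1.233e+00  a ← 64.119380 − (+1.446e-01/-1.233e+00) = 64.236599
iter 3: u=1.171412  f(a)=+4.303e-04  f'(a)=-1.226e+00  a ← 64.236599 − (+4.303e-04/-1.226e+00) = 64.236950
iter 4: u=1.171405  f(a)=+3.838e-09  f'(a)=-1.226e+00  a ← 64.236950 − (+3.838e-09/-1.226e+00) = 64.236950
iter 5: u=1.171405  f(a)=+2.842e-14  f'(a)=-1.226e+00  a ← 64.236950 − (+2.842e-14/-1.226e+00) = 64.236950
converged: |Δa| < 1e-12 after 5 iterations
sag = a·(cosh(S/(2a)) − 1) = 64.236950·(cosh(1.171405) − 1) = 49.348579
T_max/T_min = cosh(S/(2a)) = 1.768227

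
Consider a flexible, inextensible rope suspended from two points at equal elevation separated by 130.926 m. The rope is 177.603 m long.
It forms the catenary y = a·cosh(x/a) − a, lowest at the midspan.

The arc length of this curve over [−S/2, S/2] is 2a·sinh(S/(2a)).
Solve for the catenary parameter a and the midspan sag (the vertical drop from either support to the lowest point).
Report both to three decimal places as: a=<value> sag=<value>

seed: a₀ = √(S³/(24(L−S))) = √(130.926³/(24·46.677)) = 44.759143
iter 1: u=1.462562  f(a)=+5.254e+00  f'(a)=-2.567e+00  a ← 44.759143 − (+5.254e+00/-2.567e+00) = 46.805746
iter 2: u=1.398610  f(a)=+3.819e-01  f'(a)=-2.207e+00  a ← 46.805746 − (+3.819e-01/-2.207e+00) = 46.978811
iter 3: u=1.393458  f(a)=+2.367e-03  f'(a)=-2.179e+00  a ← 46.978811 − (+2.367e-03/-2.179e+00) = 46.979896
iter 4: u=1.393426  f(a)=+9.213e-08  f'(a)=-2.179e+00  a ← 46.979896 − (+9.213e-08/-2.179e+00) = 46.979897
iter 5: u=1.393426  f(a)=+2.842e-14  f'(a)=-2.179e+00  a ← 46.979897 − (+2.842e-14/-2.179e+00) = 46.979897
converged: |Δa| < 1e-12 after 5 iterations
sag = a·(cosh(S/(2a)) − 1) = 46.979897·(cosh(1.393426) − 1) = 53.483117
T_max/T_min = cosh(S/(2a)) = 2.138426

a=46.980 sag=53.483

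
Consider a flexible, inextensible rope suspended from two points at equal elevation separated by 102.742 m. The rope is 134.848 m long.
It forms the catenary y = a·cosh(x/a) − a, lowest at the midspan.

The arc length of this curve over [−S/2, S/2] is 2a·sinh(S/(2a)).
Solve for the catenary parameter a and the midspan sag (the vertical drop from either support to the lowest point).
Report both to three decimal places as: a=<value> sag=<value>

a=39.162 sag=38.810

seed: a₀ = √(S³/(24(L−S))) = √(102.742³/(24·32.106)) = 37.516585
iter 1: u=1.369288  f(a)=+3.148e+00  f'(a)=-2.055e+00  a ← 37.516585 − (+3.148e+00/-2.055e+00) = 39.048558
iter 2: u=1.315567  f(a)=+2.031e-01  f'(a)=-1.797e+00  a ← 39.048558 − (+2.031e-01/-1.797e+00) = 39.161542
iter 3: u=1.311772  f(a)=+9.742e-04  f'(a)=-1.780e+00  a ← 39.161542 − (+9.742e-04/-1.780e+00) = 39.162089
iter 4: u=1.311753  f(a)=+2.265e-08  f'(a)=-1.780e+00  a ← 39.162089 − (+2.265e-08/-1.780e+00) = 39.162089
iter 5: u=1.311753  f(a)=-2.842e-14  f'(a)=-1.780e+00  a ← 39.162089 − (-2.842e-14/-1.780e+00) = 39.162089
converged: |Δa| < 1e-12 after 5 iterations
sag = a·(cosh(S/(2a)) − 1) = 39.162089·(cosh(1.311753) − 1) = 38.810118
T_max/T_min = cosh(S/(2a)) = 1.991012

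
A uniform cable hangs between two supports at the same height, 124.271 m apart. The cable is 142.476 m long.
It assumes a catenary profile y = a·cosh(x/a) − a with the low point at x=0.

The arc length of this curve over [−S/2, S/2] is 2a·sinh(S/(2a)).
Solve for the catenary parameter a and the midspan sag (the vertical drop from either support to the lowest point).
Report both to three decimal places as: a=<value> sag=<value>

a=67.685 sag=30.580

seed: a₀ = √(S³/(24(L−S))) = √(124.271³/(24·18.205)) = 66.275609
iter 1: u=0.937532  f(a)=+8.170e-01  f'(a)=-5.992e-01  a ← 66.275609 − (+8.170e-01/-5.992e-01) = 67.639139
iter 2: u=0.918632  f(a)=+2.589e-02  f'(a)=-5.618e-01  a ← 67.639139 − (+2.589e-02/-5.618e-01) = 67.685235
iter 3: u=0.918007  f(a)=+2.790e-05  f'(a)=-5.606e-01  a ← 67.685235 − (+2.790e-05/-5.606e-01) = 67.685284
iter 4: u=0.918006  f(a)=+3.243e-11  f'(a)=-5.606e-01  a ← 67.685284 − (+3.243e-11/-5.606e-01) = 67.685284
converged: |Δa| < 1e-12 after 4 iterations
sag = a·(cosh(S/(2a)) − 1) = 67.685284·(cosh(0.918006) − 1) = 30.580429
T_max/T_min = cosh(S/(2a)) = 1.451803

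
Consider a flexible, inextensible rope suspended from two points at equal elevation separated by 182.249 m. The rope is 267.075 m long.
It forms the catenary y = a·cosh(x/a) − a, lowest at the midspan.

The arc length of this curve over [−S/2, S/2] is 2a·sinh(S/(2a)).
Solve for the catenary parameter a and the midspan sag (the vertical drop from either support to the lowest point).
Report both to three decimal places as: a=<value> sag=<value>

a=57.990 sag=87.595

seed: a₀ = √(S³/(24(L−S))) = √(182.249³/(24·84.826)) = 54.529010
iter 1: u=1.671120  f(a)=+1.266e+01  f'(a)=-4.071e+00  a ← 54.529010 − (+1.266e+01/-4.071e+00) = 57.639350
iter 2: u=1.580943  f(a)=+1.164e+00  f'(a)=-3.354e+00  a ← 57.639350 − (+1.164e+00/-3.354e+00) = 57.986462
iter 3: u=1.571479  f(a)=+1.204e-02  f'(a)=-3.285e+00  a ← 57.986462 − (+1.204e-02/-3.285e+00) = 57.990128
iter 4: u=1.571380  f(a)=+1.318e-06  f'(a)=-3.284e+00  a ← 57.990128 − (+1.318e-06/-3.284e+00) = 57.990129
iter 5: u=1.571380  f(a)=+0.000e+00  f'(a)=-3.284e+00  a ← 57.990129 − (+0.000e+00/-3.284e+00) = 57.990129
converged: |Δa| < 1e-12 after 5 iterations
sag = a·(cosh(S/(2a)) − 1) = 57.990129·(cosh(1.571380) − 1) = 87.595307
T_max/T_min = cosh(S/(2a)) = 2.510521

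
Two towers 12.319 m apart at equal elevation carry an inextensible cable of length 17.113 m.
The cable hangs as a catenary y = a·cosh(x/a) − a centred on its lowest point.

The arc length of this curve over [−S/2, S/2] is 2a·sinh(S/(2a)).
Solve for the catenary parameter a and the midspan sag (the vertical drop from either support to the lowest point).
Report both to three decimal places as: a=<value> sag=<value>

a=4.248 sag=5.305

seed: a₀ = √(S³/(24(L−S))) = √(12.319³/(24·4.794)) = 4.030961
iter 1: u=1.528048  f(a)=+5.918e-01  f'(a)=-2.982e+00  a ← 4.030961 − (+5.918e-01/-2.982e+00) = 4.229405
iter 2: u=1.456352  f(a)=+4.651e-02  f'(a)=-2.530e+00  a ← 4.229405 − (+4.651e-02/-2.530e+00) = 4.247785
iter 3: u=1.450050  f(a)=+3.414e-04  f'(a)=-2.493e+00  a ← 4.247785 − (+3.414e-04/-2.493e+00) = 4.247922
iter 4: u=1.450003  f(a)=+1.869e-08  f'(a)=-2.493e+00  a ← 4.247922 − (+1.869e-08/-2.493e+00) = 4.247922
iter 5: u=1.450003  f(a)=-3.553e-15  f'(a)=-2.493e+00  a ← 4.247922 − (-3.553e-15/-2.493e+00) = 4.247922
converged: |Δa| < 1e-12 after 5 iterations
sag = a·(cosh(S/(2a)) − 1) = 4.247922·(cosh(1.450003) − 1) = 5.305011
T_max/T_min = cosh(S/(2a)) = 2.248848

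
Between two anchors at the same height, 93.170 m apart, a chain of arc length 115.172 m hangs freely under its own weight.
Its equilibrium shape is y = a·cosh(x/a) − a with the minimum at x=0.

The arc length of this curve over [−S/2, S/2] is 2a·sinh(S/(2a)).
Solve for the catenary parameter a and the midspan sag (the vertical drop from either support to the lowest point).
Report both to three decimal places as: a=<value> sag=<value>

a=40.453 sag=29.922

seed: a₀ = √(S³/(24(L−S))) = √(93.170³/(24·22.002)) = 39.136091
iter 1: u=1.190334  f(a)=+1.612e+00  f'(a)=-1.292e+00  a ← 39.136091 − (+1.612e+00/-1.292e+00) = 40.384070
iter 2: u=1.153549  f(a)=+8.034e-02  f'(a)=-1.166e+00  a ← 40.384070 − (+8.034e-02/-1.166e+00) = 40.452961
iter 3: u=1.151584  f(a)=+2.226e-04  f'(a)=-1.160e+00  a ← 40.452961 − (+2.226e-04/-1.160e+00) = 40.453153
iter 4: u=1.151579  f(a)=+1.719e-09  f'(a)=-1.160e+00  a ← 40.453153 − (+1.719e-09/-1.160e+00) = 40.453153
iter 5: u=1.151579  f(a)=-2.842e-14  f'(a)=-1.160e+00  a ← 40.453153 − (-2.842e-14/-1.160e+00) = 40.453153
converged: |Δa| < 1e-12 after 5 iterations
sag = a·(cosh(S/(2a)) − 1) = 40.453153·(cosh(1.151579) − 1) = 29.921594
T_max/T_min = cosh(S/(2a)) = 1.739660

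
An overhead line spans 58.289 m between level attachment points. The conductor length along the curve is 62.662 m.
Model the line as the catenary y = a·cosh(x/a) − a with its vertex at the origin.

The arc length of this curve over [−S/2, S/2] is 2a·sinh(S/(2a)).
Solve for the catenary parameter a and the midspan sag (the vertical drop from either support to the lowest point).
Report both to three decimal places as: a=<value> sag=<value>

seed: a₀ = √(S³/(24(L−S))) = √(58.289³/(24·4.373)) = 43.439473
iter 1: u=0.670922  f(a)=+9.948e-02  f'(a)=-2.105e-01  a ← 43.439473 − (+9.948e-02/-2.105e-01) = 43.911973
iter 2: u=0.663703  f(a)=+1.646e-03  f'(a)=-2.036e-01  a ← 43.911973 − (+1.646e-03/-2.036e-01) = 43.920059
iter 3: u=0.663581  f(a)=+4.678e-07  f'(a)=-2.035e-01  a ← 43.920059 − (+4.678e-07/-2.035e-01) = 43.920061
iter 4: u=0.663581  f(a)=+4.263e-14  f'(a)=-2.035e-01  a ← 43.920061 − (+4.263e-14/-2.035e-01) = 43.920061
converged: |Δa| < 1e-12 after 4 iterations
sag = a·(cosh(S/(2a)) − 1) = 43.920061·(cosh(0.663581) − 1) = 10.029947
T_max/T_min = cosh(S/(2a)) = 1.228368

a=43.920 sag=10.030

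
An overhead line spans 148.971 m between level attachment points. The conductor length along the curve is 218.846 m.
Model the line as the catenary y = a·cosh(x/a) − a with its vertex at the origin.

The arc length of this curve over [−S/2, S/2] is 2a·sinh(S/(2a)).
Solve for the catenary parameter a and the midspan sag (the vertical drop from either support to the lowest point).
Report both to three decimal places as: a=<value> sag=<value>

a=47.239 sag=71.946

seed: a₀ = √(S³/(24(L−S))) = √(148.971³/(24·69.875)) = 44.400317
iter 1: u=1.677589  f(a)=+1.052e+01  f'(a)=-4.127e+00  a ← 44.400317 − (+1.052e+01/-4.127e+00) = 46.948761
iter 2: u=1.586527  f(a)=+9.735e-01  f'(a)=-3.396e+00  a ← 46.948761 − (+9.735e-01/-3.396e+00) = 47.235465
iter 3: u=1.576898  f(a)=+1.022e-02  f'(a)=-3.325e+00  a ← 47.235465 − (+1.022e-02/-3.325e+00) = 47.238539
iter 4: u=1.576795  f(a)=+1.152e-06  f'(a)=-3.324e+00  a ← 47.238539 − (+1.152e-06/-3.324e+00) = 47.238539
iter 5: u=1.576795  f(a)=+2.842e-14  f'(a)=-3.324e+00  a ← 47.238539 − (+2.842e-14/-3.324e+00) = 47.238539
converged: |Δa| < 1e-12 after 5 iterations
sag = a·(cosh(S/(2a)) − 1) = 47.238539·(cosh(1.576795) − 1) = 71.945657
T_max/T_min = cosh(S/(2a)) = 2.523029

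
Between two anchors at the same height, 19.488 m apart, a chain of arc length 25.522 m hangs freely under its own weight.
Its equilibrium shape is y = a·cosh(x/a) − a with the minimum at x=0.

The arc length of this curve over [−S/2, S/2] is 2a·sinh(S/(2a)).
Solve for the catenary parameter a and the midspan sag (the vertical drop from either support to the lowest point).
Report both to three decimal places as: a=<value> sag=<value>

a=7.460 sag=7.322

seed: a₀ = √(S³/(24(L−S))) = √(19.488³/(24·6.034)) = 7.148956
iter 1: u=1.362996  f(a)=+5.859e-01  f'(a)=-2.023e+00  a ← 7.148956 − (+5.859e-01/-2.023e+00) = 7.438558
iter 2: u=1.309931  f(a)=+3.748e-02  f'(a)=-1.772e+00  a ← 7.438558 − (+3.748e-02/-1.772e+00) = 7.459713
iter 3: u=1.306216  f(a)=+1.766e-04  f'(a)=-1.755e+00  a ← 7.459713 − (+1.766e-04/-1.755e+00) = 7.459814
iter 4: u=1.306199  f(a)=+3.961e-09  f'(a)=-1.755e+00  a ← 7.459814 − (+3.961e-09/-1.755e+00) = 7.459814
iter 5: u=1.306199  f(a)=+0.000e+00  f'(a)=-1.755e+00  a ← 7.459814 − (+0.000e+00/-1.755e+00) = 7.459814
converged: |Δa| < 1e-12 after 5 iterations
sag = a·(cosh(S/(2a)) − 1) = 7.459814·(cosh(1.306199) − 1) = 7.321659
T_max/T_min = cosh(S/(2a)) = 1.981480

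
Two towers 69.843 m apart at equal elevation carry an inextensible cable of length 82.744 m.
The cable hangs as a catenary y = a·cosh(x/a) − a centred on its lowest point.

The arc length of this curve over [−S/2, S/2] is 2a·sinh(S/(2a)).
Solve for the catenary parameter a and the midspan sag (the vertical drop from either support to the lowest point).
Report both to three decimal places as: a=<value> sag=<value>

a=34.054 sag=19.531

seed: a₀ = √(S³/(24(L−S))) = √(69.843³/(24·12.901)) = 33.171646
iter 1: u=1.052752  f(a)=+7.341e-01  f'(a)=-8.675e-01  a ← 33.171646 − (+7.341e-01/-8.675e-01) = 34.017800
iter 2: u=1.026565  f(a)=+2.903e-02  f'(a)=-8.001e-01  a ← 34.017800 − (+2.903e-02/-8.001e-01) = 34.054075
iter 3: u=1.025472  f(a)=+4.952e-05  f'(a)=-7.974e-01  a ← 34.054075 − (+4.952e-05/-7.974e-01) = 34.054137
iter 4: u=1.025470  f(a)=+1.447e-10  f'(a)=-7.974e-01  a ← 34.054137 − (+1.447e-10/-7.974e-01) = 34.054137
iter 5: u=1.025470  f(a)=+1.421e-14  f'(a)=-7.974e-01  a ← 34.054137 − (+1.421e-14/-7.974e-01) = 34.054137
converged: |Δa| < 1e-12 after 5 iterations
sag = a·(cosh(S/(2a)) − 1) = 34.054137·(cosh(1.025470) − 1) = 19.530624
T_max/T_min = cosh(S/(2a)) = 1.573517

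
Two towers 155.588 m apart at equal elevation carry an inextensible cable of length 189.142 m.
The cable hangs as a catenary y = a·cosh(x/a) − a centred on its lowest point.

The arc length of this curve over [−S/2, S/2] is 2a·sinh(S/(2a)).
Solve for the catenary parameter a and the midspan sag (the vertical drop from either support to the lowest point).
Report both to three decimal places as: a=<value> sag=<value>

a=70.500 sag=47.457

seed: a₀ = √(S³/(24(L−S))) = √(155.588³/(24·33.554)) = 68.389019
iter 1: u=1.137522  f(a)=+2.239e+00  f'(a)=-1.114e+00  a ← 68.389019 − (+2.239e+00/-1.114e+00) = 70.398412
iter 2: u=1.105053  f(a)=+1.025e-01  f'(a)=-1.014e+00  a ← 70.398412 − (+1.025e-01/-1.014e+00) = 70.499428
iter 3: u=1.103470  f(a)=+2.374e-04  f'(a)=-1.010e+00  a ← 70.499428 − (+2.374e-04/-1.010e+00) = 70.499663
iter 4: u=1.103466  f(a)=+1.281e-09  f'(a)=-1.010e+00  a ← 70.499663 − (+1.281e-09/-1.010e+00) = 70.499663
iter 5: u=1.103466  f(a)=+2.842e-14  f'(a)=-1.010e+00  a ← 70.499663 − (+2.842e-14/-1.010e+00) = 70.499663
converged: |Δa| < 1e-12 after 5 iterations
sag = a·(cosh(S/(2a)) − 1) = 70.499663·(cosh(1.103466) − 1) = 47.457433
T_max/T_min = cosh(S/(2a)) = 1.673158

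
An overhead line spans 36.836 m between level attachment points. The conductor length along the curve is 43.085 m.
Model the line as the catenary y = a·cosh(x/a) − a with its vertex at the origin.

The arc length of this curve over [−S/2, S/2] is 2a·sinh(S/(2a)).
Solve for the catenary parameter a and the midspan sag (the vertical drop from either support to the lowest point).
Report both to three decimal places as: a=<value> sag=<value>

seed: a₀ = √(S³/(24(L−S))) = √(36.836³/(24·6.249)) = 18.255672
iter 1: u=1.008892  f(a)=+3.258e-01  f'(a)=-7.569e-01  a ← 18.255672 − (+3.258e-01/-7.569e-01) = 18.686190
iter 2: u=0.985648  f(a)=+1.188e-02  f'(a)=-7.026e-01  a ← 18.686190 − (+1.188e-02/-7.026e-01) = 18.703104
iter 3: u=0.984756  f(a)=+1.713e-05  f'(a)=-7.006e-01  a ← 18.703104 − (+1.713e-05/-7.006e-01) = 18.703128
iter 4: u=0.984755  f(a)=+3.571e-11  f'(a)=-7.006e-01  a ← 18.703128 − (+3.571e-11/-7.006e-01) = 18.703128
iter 5: u=0.984755  f(a)=+0.000e+00  f'(a)=-7.006e-01  a ← 18.703128 − (+0.000e+00/-7.006e-01) = 18.703128
converged: |Δa| < 1e-12 after 5 iterations
sag = a·(cosh(S/(2a)) − 1) = 18.703128·(cosh(0.984755) − 1) = 9.825565
T_max/T_min = cosh(S/(2a)) = 1.525343

a=18.703 sag=9.826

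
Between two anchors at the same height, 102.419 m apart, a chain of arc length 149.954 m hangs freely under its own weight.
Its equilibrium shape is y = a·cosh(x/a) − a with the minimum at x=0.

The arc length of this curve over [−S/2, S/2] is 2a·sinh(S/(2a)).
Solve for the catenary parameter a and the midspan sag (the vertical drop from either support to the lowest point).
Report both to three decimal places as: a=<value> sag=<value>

a=32.630 sag=49.140

seed: a₀ = √(S³/(24(L−S))) = √(102.419³/(24·47.535)) = 30.687282
iter 1: u=1.668753  f(a)=+7.075e+00  f'(a)=-4.051e+00  a ← 30.687282 − (+7.075e+00/-4.051e+00) = 32.433683
iter 2: u=1.578899  f(a)=+6.489e-01  f'(a)=-3.339e+00  a ← 32.433683 − (+6.489e-01/-3.339e+00) = 32.628006
iter 3: u=1.569495  f(a)=+6.676e-03  f'(a)=-3.271e+00  a ← 32.628006 − (+6.676e-03/-3.271e+00) = 32.630047
iter 4: u=1.569397  f(a)=+7.226e-07  f'(a)=-3.270e+00  a ← 32.630047 − (+7.226e-07/-3.270e+00) = 32.630048
iter 5: u=1.569397  f(a)=+0.000e+00  f'(a)=-3.270e+00  a ← 32.630048 − (+0.000e+00/-3.270e+00) = 32.630048
converged: |Δa| < 1e-12 after 5 iterations
sag = a·(cosh(S/(2a)) − 1) = 32.630048·(cosh(1.569397) − 1) = 49.139571
T_max/T_min = cosh(S/(2a)) = 2.505961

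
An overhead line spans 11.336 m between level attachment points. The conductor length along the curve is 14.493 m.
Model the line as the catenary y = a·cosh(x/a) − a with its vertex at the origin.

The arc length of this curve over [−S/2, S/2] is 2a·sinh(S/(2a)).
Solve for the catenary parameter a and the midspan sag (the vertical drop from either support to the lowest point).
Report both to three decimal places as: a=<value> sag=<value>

seed: a₀ = √(S³/(24(L−S))) = √(11.336³/(24·3.157)) = 4.384770
iter 1: u=1.292656  f(a)=+2.745e-01  f'(a)=-1.695e+00  a ← 4.384770 − (+2.745e-01/-1.695e+00) = 4.546679
iter 2: u=1.246624  f(a)=+1.594e-02  f'(a)=-1.504e+00  a ← 4.546679 − (+1.594e-02/-1.504e+00) = 4.557277
iter 3: u=1.243725  f(a)=+6.104e-05  f'(a)=-1.492e+00  a ← 4.557277 − (+6.104e-05/-1.492e+00) = 4.557318
iter 4: u=1.243714  f(a)=+9.031e-10  f'(a)=-1.492e+00  a ← 4.557318 − (+9.031e-10/-1.492e+00) = 4.557318
iter 5: u=1.243714  f(a)=-1.776e-15  f'(a)=-1.492e+00  a ← 4.557318 − (-1.776e-15/-1.492e+00) = 4.557318
converged: |Δa| < 1e-12 after 5 iterations
sag = a·(cosh(S/(2a)) − 1) = 4.557318·(cosh(1.243714) − 1) = 4.003109
T_max/T_min = cosh(S/(2a)) = 1.878391

a=4.557 sag=4.003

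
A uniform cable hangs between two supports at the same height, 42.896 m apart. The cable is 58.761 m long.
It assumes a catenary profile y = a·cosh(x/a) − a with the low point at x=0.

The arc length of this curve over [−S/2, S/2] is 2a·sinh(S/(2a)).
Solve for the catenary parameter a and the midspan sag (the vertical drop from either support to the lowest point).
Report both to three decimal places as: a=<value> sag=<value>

a=15.137 sag=17.914

seed: a₀ = √(S³/(24(L−S))) = √(42.896³/(24·15.865)) = 14.397913
iter 1: u=1.489660  f(a)=+1.856e+00  f'(a)=-2.733e+00  a ← 14.397913 − (+1.856e+00/-2.733e+00) = 15.077046
iter 2: u=1.422560  f(a)=+1.394e-01  f'(a)=-2.337e+00  a ← 15.077046 − (+1.394e-01/-2.337e+00) = 15.136708
iter 3: u=1.416953  f(a)=+9.276e-04  f'(a)=-2.306e+00  a ← 15.136708 − (+9.276e-04/-2.306e+00) = 15.137110
iter 4: u=1.416915  f(a)=+4.167e-08  f'(a)=-2.306e+00  a ← 15.137110 − (+4.167e-08/-2.306e+00) = 15.137110
iter 5: u=1.416915  f(a)=+7.105e-15  f'(a)=-2.306e+00  a ← 15.137110 − (+7.105e-15/-2.306e+00) = 15.137110
converged: |Δa| < 1e-12 after 5 iterations
sag = a·(cosh(S/(2a)) − 1) = 15.137110·(cosh(1.416915) − 1) = 17.913546
T_max/T_min = cosh(S/(2a)) = 2.183419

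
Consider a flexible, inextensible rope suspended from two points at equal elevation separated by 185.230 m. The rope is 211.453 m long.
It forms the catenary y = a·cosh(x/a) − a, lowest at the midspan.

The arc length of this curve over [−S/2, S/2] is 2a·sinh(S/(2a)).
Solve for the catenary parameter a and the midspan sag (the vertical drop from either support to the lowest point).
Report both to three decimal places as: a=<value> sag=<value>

seed: a₀ = √(S³/(24(L−S))) = √(185.230³/(24·26.223)) = 100.489383
iter 1: u=0.921640  f(a)=+1.137e+00  f'(a)=-5.676e-01  a ← 100.489383 − (+1.137e+00/-5.676e-01) = 102.491675
iter 2: u=0.903634  f(a)=+3.486e-02  f'(a)=-5.333e-01  a ← 102.491675 − (+3.486e-02/-5.333e-01) = 102.557040
iter 3: u=0.903058  f(a)=+3.509e-05  f'(a)=-5.322e-01  a ← 102.557040 − (+3.509e-05/-5.322e-01) = 102.557106
iter 4: u=0.903058  f(a)=+3.564e-11  f'(a)=-5.322e-01  a ← 102.557106 − (+3.564e-11/-5.322e-01) = 102.557106
converged: |Δa| < 1e-12 after 4 iterations
sag = a·(cosh(S/(2a)) − 1) = 102.557106·(cosh(0.903058) − 1) = 44.738694
T_max/T_min = cosh(S/(2a)) = 1.436232

a=102.557 sag=44.739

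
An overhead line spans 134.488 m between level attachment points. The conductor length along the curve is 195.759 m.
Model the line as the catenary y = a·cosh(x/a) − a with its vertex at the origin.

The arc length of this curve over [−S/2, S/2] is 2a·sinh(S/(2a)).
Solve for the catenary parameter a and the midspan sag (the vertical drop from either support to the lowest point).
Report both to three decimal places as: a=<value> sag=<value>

a=43.203 sag=63.787

seed: a₀ = √(S³/(24(L−S))) = √(134.488³/(24·61.271)) = 40.671688
iter 1: u=1.653337  f(a)=+8.941e+00  f'(a)=-3.921e+00  a ← 40.671688 − (+8.941e+00/-3.921e+00) = 42.951762
iter 2: u=1.565570  f(a)=+8.069e-01  f'(a)=-3.243e+00  a ← 42.951762 − (+8.069e-01/-3.243e+00) = 43.200608
iter 3: u=1.556552  f(a)=+8.013e-03  f'(a)=-3.178e+00  a ← 43.200608 − (+8.013e-03/-3.178e+00) = 43.203129
iter 4: u=1.556461  f(a)=+8.075e-07  f'(a)=-3.178e+00  a ← 43.203129 − (+8.075e-07/-3.178e+00) = 43.203129
iter 5: u=1.556461  f(a)=+0.000e+00  f'(a)=-3.178e+00  a ← 43.203129 − (+0.000e+00/-3.178e+00) = 43.203129
converged: |Δa| < 1e-12 after 5 iterations
sag = a·(cosh(S/(2a)) − 1) = 43.203129·(cosh(1.556461) − 1) = 63.787089
T_max/T_min = cosh(S/(2a)) = 2.476446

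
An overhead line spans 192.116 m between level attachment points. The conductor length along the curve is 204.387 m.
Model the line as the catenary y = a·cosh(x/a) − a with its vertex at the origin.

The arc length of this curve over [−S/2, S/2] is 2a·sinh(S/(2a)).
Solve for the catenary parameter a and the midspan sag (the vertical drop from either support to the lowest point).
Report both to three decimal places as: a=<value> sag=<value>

seed: a₀ = √(S³/(24(L−S))) = √(192.116³/(24·12.271)) = 155.167122
iter 1: u=0.619062  f(a)=+2.373e-01  f'(a)=-1.643e-01  a ← 155.167122 − (+2.373e-01/-1.643e-01) = 156.611296
iter 2: u=0.613353  f(a)=+3.354e-03  f'(a)=-1.597e-01  a ← 156.611296 − (+3.354e-03/-1.597e-01) = 156.632296
iter 3: u=0.613271  f(a)=+6.911e-07  f'(a)=-1.596e-01  a ← 156.632296 − (+6.911e-07/-1.596e-01) = 156.632300
iter 4: u=0.613271  f(a)=+2.842e-14  f'(a)=-1.596e-01  a ← 156.632300 − (+2.842e-14/-1.596e-01) = 156.632300
converged: |Δa| < 1e-12 after 4 iterations
sag = a·(cosh(S/(2a)) − 1) = 156.632300·(cosh(0.613271) − 1) = 30.389594
T_max/T_min = cosh(S/(2a)) = 1.194019

a=156.632 sag=30.390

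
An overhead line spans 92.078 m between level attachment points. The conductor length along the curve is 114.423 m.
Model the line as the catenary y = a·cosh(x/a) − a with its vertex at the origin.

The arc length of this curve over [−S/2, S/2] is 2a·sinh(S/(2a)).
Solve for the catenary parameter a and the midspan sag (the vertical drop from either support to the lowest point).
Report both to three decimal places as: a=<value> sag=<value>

seed: a₀ = √(S³/(24(L−S))) = √(92.078³/(24·22.345)) = 38.153819
iter 1: u=1.206668  f(a)=+1.684e+00  f'(a)=-1.351e+00  a ← 38.153819 − (+1.684e+00/-1.351e+00) = 39.400568
iter 2: u=1.168486  f(a)=+8.608e-02  f'(a)=-1.216e+00  a ← 39.400568 − (+8.608e-02/-1.216e+00) = 39.471353
iter 3: u=1.166390  f(a)=+2.517e-04  f'(a)=-1.209e+00  a ← 39.471353 − (+2.517e-04/-1.209e+00) = 39.471562
iter 4: u=1.166384  f(a)=+2.164e-09  f'(a)=-1.209e+00  a ← 39.471562 − (+2.164e-09/-1.209e+00) = 39.471562
iter 5: u=1.166384  f(a)=+2.842e-14  f'(a)=-1.209e+00  a ← 39.471562 − (+2.842e-14/-1.209e+00) = 39.471562
converged: |Δa| < 1e-12 after 5 iterations
sag = a·(cosh(S/(2a)) − 1) = 39.471562·(cosh(1.166384) − 1) = 30.034984
T_max/T_min = cosh(S/(2a)) = 1.760927

a=39.472 sag=30.035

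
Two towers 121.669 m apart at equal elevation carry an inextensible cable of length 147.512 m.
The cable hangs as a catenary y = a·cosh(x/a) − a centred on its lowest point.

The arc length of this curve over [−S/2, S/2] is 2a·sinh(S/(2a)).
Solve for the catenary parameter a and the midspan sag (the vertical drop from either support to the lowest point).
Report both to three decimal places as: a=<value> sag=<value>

seed: a₀ = √(S³/(24(L−S))) = √(121.669³/(24·25.843)) = 53.888094
iter 1: u=1.128904  f(a)=+1.698e+00  f'(a)=-1.087e+00  a ← 53.888094 − (+1.698e+00/-1.087e+00) = 55.449737
iter 2: u=1.097111  f(a)=+7.659e-02  f'(a)=-9.910e-01  a ← 55.449737 − (+7.659e-02/-9.910e-01) = 55.527024
iter 3: u=1.095584  f(a)=+1.722e-04  f'(a)=-9.865e-01  a ← 55.527024 − (+1.722e-04/-9.865e-01) = 55.527199
iter 4: u=1.095580  f(a)=+8.749e-10  f'(a)=-9.865e-01  a ← 55.527199 − (+8.749e-10/-9.865e-01) = 55.527199
iter 5: u=1.095580  f(a)=+0.000e+00  f'(a)=-9.865e-01  a ← 55.527199 − (+0.000e+00/-9.865e-01) = 55.527199
converged: |Δa| < 1e-12 after 5 iterations
sag = a·(cosh(S/(2a)) − 1) = 55.527199·(cosh(1.095580) − 1) = 36.794074
T_max/T_min = cosh(S/(2a)) = 1.662632

a=55.527 sag=36.794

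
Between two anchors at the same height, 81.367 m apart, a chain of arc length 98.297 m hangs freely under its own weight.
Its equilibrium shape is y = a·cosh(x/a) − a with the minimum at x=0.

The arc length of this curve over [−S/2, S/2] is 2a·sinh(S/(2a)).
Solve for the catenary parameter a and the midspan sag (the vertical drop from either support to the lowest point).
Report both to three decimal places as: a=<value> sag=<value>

a=37.497 sag=24.322

seed: a₀ = √(S³/(24(L−S))) = √(81.367³/(24·16.930)) = 36.411482
iter 1: u=1.117326  f(a)=+1.089e+00  f'(a)=-1.051e+00  a ← 36.411482 − (+1.089e+00/-1.051e+00) = 37.447086
iter 2: u=1.086426  f(a)=+4.818e-02  f'(a)=-9.601e-01  a ← 37.447086 − (+4.818e-02/-9.601e-01) = 37.497263
iter 3: u=1.084973  f(a)=+1.040e-04  f'(a)=-9.560e-01  a ← 37.497263 − (+1.040e-04/-9.560e-01) = 37.497371
iter 4: u=1.084969  f(a)=+4.870e-10  f'(a)=-9.560e-01  a ← 37.497371 − (+4.870e-10/-9.560e-01) = 37.497371
iter 5: u=1.084969  f(a)=+0.000e+00  f'(a)=-9.560e-01  a ← 37.497371 − (+0.000e+00/-9.560e-01) = 37.497371
converged: |Δa| < 1e-12 after 5 iterations
sag = a·(cosh(S/(2a)) − 1) = 37.497371·(cosh(1.084969) − 1) = 24.321945
T_max/T_min = cosh(S/(2a)) = 1.648631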